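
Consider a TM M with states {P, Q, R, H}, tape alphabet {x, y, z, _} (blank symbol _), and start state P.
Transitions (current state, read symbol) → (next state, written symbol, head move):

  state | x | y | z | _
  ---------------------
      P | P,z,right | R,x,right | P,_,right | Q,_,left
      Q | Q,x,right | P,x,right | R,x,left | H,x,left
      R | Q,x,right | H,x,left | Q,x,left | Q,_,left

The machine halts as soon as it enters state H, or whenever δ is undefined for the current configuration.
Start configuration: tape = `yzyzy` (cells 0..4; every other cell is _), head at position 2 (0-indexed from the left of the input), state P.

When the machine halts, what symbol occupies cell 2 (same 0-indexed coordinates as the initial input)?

P | yz[y]zy_   read y → write x, move right, go to R
R | yzx[z]y_   read z → write x, move left, go to Q
Q | yz[x]xy_   read x → write x, move right, go to Q
Q | yzx[x]y_   read x → write x, move right, go to Q
Q | yzxx[y]_   read y → write x, move right, go to P
P | yzxxx[_]   read _ → write _, move left, go to Q
Q | yzxx[x]_   read x → write x, move right, go to Q
Q | yzxxx[_]   read _ → write x, move left, go to H
H | yzxx[x]x
Cell 2 holds x when M halts.

x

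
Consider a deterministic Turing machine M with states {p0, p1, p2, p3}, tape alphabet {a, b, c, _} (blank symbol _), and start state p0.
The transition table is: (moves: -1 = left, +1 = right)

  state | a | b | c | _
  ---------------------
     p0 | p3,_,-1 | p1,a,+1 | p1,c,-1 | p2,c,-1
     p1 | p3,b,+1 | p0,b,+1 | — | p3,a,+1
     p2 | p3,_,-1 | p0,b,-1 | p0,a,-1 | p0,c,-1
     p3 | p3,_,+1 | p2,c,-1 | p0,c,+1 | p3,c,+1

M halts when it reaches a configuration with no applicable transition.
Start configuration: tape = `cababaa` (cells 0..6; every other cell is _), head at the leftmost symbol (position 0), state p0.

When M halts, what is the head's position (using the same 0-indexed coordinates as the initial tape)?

state=p0 head=0 tape=____[c]ababaa   (p0,c)→(p1,c,-1)
state=p1 head=-1 tape=___[_]cababaa   (p1,_)→(p3,a,+1)
state=p3 head=0 tape=___a[c]ababaa   (p3,c)→(p0,c,+1)
state=p0 head=1 tape=___ac[a]babaa   (p0,a)→(p3,_,-1)
state=p3 head=0 tape=___a[c]_babaa   (p3,c)→(p0,c,+1)
state=p0 head=1 tape=___ac[_]babaa   (p0,_)→(p2,c,-1)
state=p2 head=0 tape=___a[c]cbabaa   (p2,c)→(p0,a,-1)
state=p0 head=-1 tape=___[a]acbabaa   (p0,a)→(p3,_,-1)
state=p3 head=-2 tape=__[_]_acbabaa   (p3,_)→(p3,c,+1)
state=p3 head=-1 tape=__c[_]acbabaa   (p3,_)→(p3,c,+1)
state=p3 head=0 tape=__cc[a]cbabaa   (p3,a)→(p3,_,+1)
state=p3 head=1 tape=__cc_[c]babaa   (p3,c)→(p0,c,+1)
state=p0 head=2 tape=__cc_c[b]abaa   (p0,b)→(p1,a,+1)
state=p1 head=3 tape=__cc_ca[a]baa   (p1,a)→(p3,b,+1)
state=p3 head=4 tape=__cc_cab[b]aa   (p3,b)→(p2,c,-1)
state=p2 head=3 tape=__cc_ca[b]caa   (p2,b)→(p0,b,-1)
state=p0 head=2 tape=__cc_c[a]bcaa   (p0,a)→(p3,_,-1)
state=p3 head=1 tape=__cc_[c]_bcaa   (p3,c)→(p0,c,+1)
state=p0 head=2 tape=__cc_c[_]bcaa   (p0,_)→(p2,c,-1)
state=p2 head=1 tape=__cc_[c]cbcaa   (p2,c)→(p0,a,-1)
state=p0 head=0 tape=__cc[_]acbcaa   (p0,_)→(p2,c,-1)
state=p2 head=-1 tape=__c[c]cacbcaa   (p2,c)→(p0,a,-1)
state=p0 head=-2 tape=__[c]acacbcaa   (p0,c)→(p1,c,-1)
state=p1 head=-3 tape=_[_]cacacbcaa   (p1,_)→(p3,a,+1)
state=p3 head=-2 tape=_a[c]acacbcaa   (p3,c)→(p0,c,+1)
state=p0 head=-1 tape=_ac[a]cacbcaa   (p0,a)→(p3,_,-1)
state=p3 head=-2 tape=_a[c]_cacbcaa   (p3,c)→(p0,c,+1)
state=p0 head=-1 tape=_ac[_]cacbcaa   (p0,_)→(p2,c,-1)
state=p2 head=-2 tape=_a[c]ccacbcaa   (p2,c)→(p0,a,-1)
state=p0 head=-3 tape=_[a]accacbcaa   (p0,a)→(p3,_,-1)
state=p3 head=-4 tape=[_]_accacbcaa   (p3,_)→(p3,c,+1)
state=p3 head=-3 tape=c[_]accacbcaa   (p3,_)→(p3,c,+1)
state=p3 head=-2 tape=cc[a]ccacbcaa   (p3,a)→(p3,_,+1)
state=p3 head=-1 tape=cc_[c]cacbcaa   (p3,c)→(p0,c,+1)
state=p0 head=0 tape=cc_c[c]acbcaa   (p0,c)→(p1,c,-1)
state=p1 head=-1 tape=cc_[c]cacbcaa
At halt the head is at cell -1.

-1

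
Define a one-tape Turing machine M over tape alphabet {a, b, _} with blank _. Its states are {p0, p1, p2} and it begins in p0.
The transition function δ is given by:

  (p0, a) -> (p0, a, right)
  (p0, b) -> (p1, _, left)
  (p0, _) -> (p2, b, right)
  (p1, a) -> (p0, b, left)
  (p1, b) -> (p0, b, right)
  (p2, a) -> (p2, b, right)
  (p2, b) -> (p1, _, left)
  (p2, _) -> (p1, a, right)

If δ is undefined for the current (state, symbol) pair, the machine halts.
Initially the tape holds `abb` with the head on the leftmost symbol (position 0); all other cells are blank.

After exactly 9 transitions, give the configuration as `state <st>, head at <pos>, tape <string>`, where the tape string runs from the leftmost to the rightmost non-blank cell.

p0 | _[a]bb_   read a → write a, move right, go to p0
p0 | _a[b]b_   read b → write _, move left, go to p1
p1 | _[a]_b_   read a → write b, move left, go to p0
p0 | [_]b_b_   read _ → write b, move right, go to p2
p2 | b[b]_b_   read b → write _, move left, go to p1
p1 | [b]__b_   read b → write b, move right, go to p0
p0 | b[_]_b_   read _ → write b, move right, go to p2
p2 | bb[_]b_   read _ → write a, move right, go to p1
p1 | bba[b]_   read b → write b, move right, go to p0
p0 | bbab[_]
After 9 steps: state p0, head at 3, tape bbab.

state p0, head at 3, tape bbab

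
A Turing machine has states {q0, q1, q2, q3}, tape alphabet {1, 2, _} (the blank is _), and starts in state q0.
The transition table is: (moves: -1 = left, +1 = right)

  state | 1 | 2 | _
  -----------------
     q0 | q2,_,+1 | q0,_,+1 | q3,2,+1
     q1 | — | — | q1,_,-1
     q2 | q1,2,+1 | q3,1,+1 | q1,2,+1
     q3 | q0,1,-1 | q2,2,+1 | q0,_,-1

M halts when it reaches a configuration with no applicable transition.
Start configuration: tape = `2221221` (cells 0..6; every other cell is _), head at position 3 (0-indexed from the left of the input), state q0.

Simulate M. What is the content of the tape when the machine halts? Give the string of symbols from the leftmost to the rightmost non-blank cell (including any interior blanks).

q0 | 222[1]221_   read 1 → write _, move +1, go to q2
q2 | 222_[2]21_   read 2 → write 1, move +1, go to q3
q3 | 222_1[2]1_   read 2 → write 2, move +1, go to q2
q2 | 222_12[1]_   read 1 → write 2, move +1, go to q1
q1 | 222_122[_]   read _ → write _, move -1, go to q1
q1 | 222_12[2]_
The non-blank tape span at halt is 222_122.

222_122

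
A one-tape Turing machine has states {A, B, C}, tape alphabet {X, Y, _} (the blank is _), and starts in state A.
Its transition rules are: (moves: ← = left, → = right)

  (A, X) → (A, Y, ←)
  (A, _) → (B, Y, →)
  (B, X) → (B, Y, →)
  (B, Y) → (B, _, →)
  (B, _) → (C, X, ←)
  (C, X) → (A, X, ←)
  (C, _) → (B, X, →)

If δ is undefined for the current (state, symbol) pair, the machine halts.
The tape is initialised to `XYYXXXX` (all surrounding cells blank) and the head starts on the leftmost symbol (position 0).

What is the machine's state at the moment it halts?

state=A head=0 tape=_[X]YYXXXX_   (A,X)→(A,Y,←)
state=A head=-1 tape=[_]YYYXXXX_   (A,_)→(B,Y,→)
state=B head=0 tape=Y[Y]YYXXXX_   (B,Y)→(B,_,→)
state=B head=1 tape=Y_[Y]YXXXX_   (B,Y)→(B,_,→)
state=B head=2 tape=Y__[Y]XXXX_   (B,Y)→(B,_,→)
state=B head=3 tape=Y___[X]XXX_   (B,X)→(B,Y,→)
state=B head=4 tape=Y___Y[X]XX_   (B,X)→(B,Y,→)
state=B head=5 tape=Y___YY[X]X_   (B,X)→(B,Y,→)
state=B head=6 tape=Y___YYY[X]_   (B,X)→(B,Y,→)
state=B head=7 tape=Y___YYYY[_]   (B,_)→(C,X,←)
state=C head=6 tape=Y___YYY[Y]X
No transition is defined for (C, Y); M halts in state C.

C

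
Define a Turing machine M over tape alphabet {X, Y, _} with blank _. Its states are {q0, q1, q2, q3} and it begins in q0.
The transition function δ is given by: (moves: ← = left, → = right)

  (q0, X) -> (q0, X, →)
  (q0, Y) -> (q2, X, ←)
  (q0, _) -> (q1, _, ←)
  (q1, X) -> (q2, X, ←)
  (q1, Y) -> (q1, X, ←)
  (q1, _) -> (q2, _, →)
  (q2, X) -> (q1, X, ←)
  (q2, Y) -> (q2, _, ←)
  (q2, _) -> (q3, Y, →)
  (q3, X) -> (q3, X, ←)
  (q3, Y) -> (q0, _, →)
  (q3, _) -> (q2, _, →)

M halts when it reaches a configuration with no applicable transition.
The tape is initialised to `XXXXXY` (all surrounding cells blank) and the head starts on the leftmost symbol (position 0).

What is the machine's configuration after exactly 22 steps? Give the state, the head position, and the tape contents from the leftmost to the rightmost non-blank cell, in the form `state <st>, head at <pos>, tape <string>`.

state=q0 head=0 tape=_[X]XXXXY   (q0,X)→(q0,X,→)
state=q0 head=1 tape=_X[X]XXXY   (q0,X)→(q0,X,→)
state=q0 head=2 tape=_XX[X]XXY   (q0,X)→(q0,X,→)
state=q0 head=3 tape=_XXX[X]XY   (q0,X)→(q0,X,→)
state=q0 head=4 tape=_XXXX[X]Y   (q0,X)→(q0,X,→)
state=q0 head=5 tape=_XXXXX[Y]   (q0,Y)→(q2,X,←)
state=q2 head=4 tape=_XXXX[X]X   (q2,X)→(q1,X,←)
state=q1 head=3 tape=_XXX[X]XX   (q1,X)→(q2,X,←)
state=q2 head=2 tape=_XX[X]XXX   (q2,X)→(q1,X,←)
state=q1 head=1 tape=_X[X]XXXX   (q1,X)→(q2,X,←)
state=q2 head=0 tape=_[X]XXXXX   (q2,X)→(q1,X,←)
state=q1 head=-1 tape=[_]XXXXXX   (q1,_)→(q2,_,→)
state=q2 head=0 tape=_[X]XXXXX   (q2,X)→(q1,X,←)
state=q1 head=-1 tape=[_]XXXXXX   (q1,_)→(q2,_,→)
state=q2 head=0 tape=_[X]XXXXX   (q2,X)→(q1,X,←)
state=q1 head=-1 tape=[_]XXXXXX   (q1,_)→(q2,_,→)
state=q2 head=0 tape=_[X]XXXXX   (q2,X)→(q1,X,←)
state=q1 head=-1 tape=[_]XXXXXX   (q1,_)→(q2,_,→)
state=q2 head=0 tape=_[X]XXXXX   (q2,X)→(q1,X,←)
state=q1 head=-1 tape=[_]XXXXXX   (q1,_)→(q2,_,→)
state=q2 head=0 tape=_[X]XXXXX   (q2,X)→(q1,X,←)
state=q1 head=-1 tape=[_]XXXXXX   (q1,_)→(q2,_,→)
state=q2 head=0 tape=_[X]XXXXX
After 22 steps: state q2, head at 0, tape XXXXXX.

state q2, head at 0, tape XXXXXX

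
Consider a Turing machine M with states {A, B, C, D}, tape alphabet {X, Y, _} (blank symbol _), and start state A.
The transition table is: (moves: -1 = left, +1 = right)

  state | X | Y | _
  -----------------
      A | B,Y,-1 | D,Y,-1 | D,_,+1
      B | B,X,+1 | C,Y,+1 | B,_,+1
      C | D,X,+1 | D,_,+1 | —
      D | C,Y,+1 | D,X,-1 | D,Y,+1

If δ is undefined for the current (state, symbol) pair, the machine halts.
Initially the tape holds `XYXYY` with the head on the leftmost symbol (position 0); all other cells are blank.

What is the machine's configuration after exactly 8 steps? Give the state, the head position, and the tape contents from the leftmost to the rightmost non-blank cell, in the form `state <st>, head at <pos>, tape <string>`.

state D, head at 4, tape Y_YYX

state=A head=0 tape=_[X]YXYY   (A,X)→(B,Y,-1)
state=B head=-1 tape=[_]YYXYY   (B,_)→(B,_,+1)
state=B head=0 tape=_[Y]YXYY   (B,Y)→(C,Y,+1)
state=C head=1 tape=_Y[Y]XYY   (C,Y)→(D,_,+1)
state=D head=2 tape=_Y_[X]YY   (D,X)→(C,Y,+1)
state=C head=3 tape=_Y_Y[Y]Y   (C,Y)→(D,_,+1)
state=D head=4 tape=_Y_Y_[Y]   (D,Y)→(D,X,-1)
state=D head=3 tape=_Y_Y[_]X   (D,_)→(D,Y,+1)
state=D head=4 tape=_Y_YY[X]
After 8 steps: state D, head at 4, tape Y_YYX.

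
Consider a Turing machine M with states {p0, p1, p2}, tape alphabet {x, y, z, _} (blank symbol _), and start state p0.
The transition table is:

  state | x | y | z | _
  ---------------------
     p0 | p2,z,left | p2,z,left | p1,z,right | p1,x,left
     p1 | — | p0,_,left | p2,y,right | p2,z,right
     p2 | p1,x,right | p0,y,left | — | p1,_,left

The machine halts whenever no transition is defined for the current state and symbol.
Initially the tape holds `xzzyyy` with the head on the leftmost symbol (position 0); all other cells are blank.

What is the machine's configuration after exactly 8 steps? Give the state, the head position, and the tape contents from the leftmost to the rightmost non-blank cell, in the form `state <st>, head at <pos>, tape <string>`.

p0 | ____[x]zzyyy   read x → write z, move left, go to p2
p2 | ___[_]zzzyyy   read _ → write _, move left, go to p1
p1 | __[_]_zzzyyy   read _ → write z, move right, go to p2
p2 | __z[_]zzzyyy   read _ → write _, move left, go to p1
p1 | __[z]_zzzyyy   read z → write y, move right, go to p2
p2 | __y[_]zzzyyy   read _ → write _, move left, go to p1
p1 | __[y]_zzzyyy   read y → write _, move left, go to p0
p0 | _[_]__zzzyyy   read _ → write x, move left, go to p1
p1 | [_]x__zzzyyy
After 8 steps: state p1, head at -4, tape x__zzzyyy.

state p1, head at -4, tape x__zzzyyy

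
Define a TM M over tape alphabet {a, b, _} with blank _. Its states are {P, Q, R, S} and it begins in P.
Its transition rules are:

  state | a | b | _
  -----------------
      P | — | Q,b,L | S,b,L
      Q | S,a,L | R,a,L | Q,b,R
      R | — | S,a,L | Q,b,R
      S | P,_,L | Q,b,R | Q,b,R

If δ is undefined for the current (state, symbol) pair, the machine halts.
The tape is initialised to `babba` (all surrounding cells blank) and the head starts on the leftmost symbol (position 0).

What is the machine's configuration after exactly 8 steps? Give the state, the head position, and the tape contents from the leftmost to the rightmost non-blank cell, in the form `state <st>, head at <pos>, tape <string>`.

state=P head=0 tape=__[b]abba   (P,b)→(Q,b,L)
state=Q head=-1 tape=_[_]babba   (Q,_)→(Q,b,R)
state=Q head=0 tape=_b[b]abba   (Q,b)→(R,a,L)
state=R head=-1 tape=_[b]aabba   (R,b)→(S,a,L)
state=S head=-2 tape=[_]aaabba   (S,_)→(Q,b,R)
state=Q head=-1 tape=b[a]aabba   (Q,a)→(S,a,L)
state=S head=-2 tape=[b]aaabba   (S,b)→(Q,b,R)
state=Q head=-1 tape=b[a]aabba   (Q,a)→(S,a,L)
state=S head=-2 tape=[b]aaabba
After 8 steps: state S, head at -2, tape baaabba.

state S, head at -2, tape baaabba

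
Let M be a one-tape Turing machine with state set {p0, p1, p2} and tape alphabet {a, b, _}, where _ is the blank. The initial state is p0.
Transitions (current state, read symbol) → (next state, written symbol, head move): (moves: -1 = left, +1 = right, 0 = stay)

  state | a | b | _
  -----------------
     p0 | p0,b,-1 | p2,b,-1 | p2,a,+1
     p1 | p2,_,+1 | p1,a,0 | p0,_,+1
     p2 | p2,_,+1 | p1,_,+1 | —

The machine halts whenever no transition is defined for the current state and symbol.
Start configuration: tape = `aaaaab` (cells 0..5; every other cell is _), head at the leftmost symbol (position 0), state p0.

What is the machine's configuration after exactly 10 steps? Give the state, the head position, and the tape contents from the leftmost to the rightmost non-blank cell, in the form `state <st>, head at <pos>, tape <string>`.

state p2, head at 8, tape a_______a

p0 | _[a]aaaab___   read a → write b, move -1, go to p0
p0 | [_]baaaab___   read _ → write a, move +1, go to p2
p2 | a[b]aaaab___   read b → write _, move +1, go to p1
p1 | a_[a]aaab___   read a → write _, move +1, go to p2
p2 | a__[a]aab___   read a → write _, move +1, go to p2
p2 | a___[a]ab___   read a → write _, move +1, go to p2
p2 | a____[a]b___   read a → write _, move +1, go to p2
p2 | a_____[b]___   read b → write _, move +1, go to p1
p1 | a______[_]__   read _ → write _, move +1, go to p0
p0 | a_______[_]_   read _ → write a, move +1, go to p2
p2 | a_______a[_]
After 10 steps: state p2, head at 8, tape a_______a.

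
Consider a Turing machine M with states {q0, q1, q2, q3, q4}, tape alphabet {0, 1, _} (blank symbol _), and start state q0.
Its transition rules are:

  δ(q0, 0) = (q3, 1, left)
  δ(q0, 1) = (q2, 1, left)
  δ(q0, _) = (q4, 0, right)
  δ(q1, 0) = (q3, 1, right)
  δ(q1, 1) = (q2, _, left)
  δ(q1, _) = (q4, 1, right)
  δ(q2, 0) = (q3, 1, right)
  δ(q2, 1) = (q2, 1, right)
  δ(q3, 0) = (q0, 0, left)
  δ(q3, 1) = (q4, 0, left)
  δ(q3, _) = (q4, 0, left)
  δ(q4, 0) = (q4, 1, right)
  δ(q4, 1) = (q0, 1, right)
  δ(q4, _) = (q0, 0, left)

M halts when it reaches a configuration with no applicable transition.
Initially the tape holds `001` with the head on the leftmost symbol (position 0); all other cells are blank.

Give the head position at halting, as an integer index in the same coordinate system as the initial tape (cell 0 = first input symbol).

state=q0 head=0 tape=___[0]01_   (q0,0)→(q3,1,left)
state=q3 head=-1 tape=__[_]101_   (q3,_)→(q4,0,left)
state=q4 head=-2 tape=_[_]0101_   (q4,_)→(q0,0,left)
state=q0 head=-3 tape=[_]00101_   (q0,_)→(q4,0,right)
state=q4 head=-2 tape=0[0]0101_   (q4,0)→(q4,1,right)
state=q4 head=-1 tape=01[0]101_   (q4,0)→(q4,1,right)
state=q4 head=0 tape=011[1]01_   (q4,1)→(q0,1,right)
state=q0 head=1 tape=0111[0]1_   (q0,0)→(q3,1,left)
state=q3 head=0 tape=011[1]11_   (q3,1)→(q4,0,left)
state=q4 head=-1 tape=01[1]011_   (q4,1)→(q0,1,right)
state=q0 head=0 tape=011[0]11_   (q0,0)→(q3,1,left)
state=q3 head=-1 tape=01[1]111_   (q3,1)→(q4,0,left)
state=q4 head=-2 tape=0[1]0111_   (q4,1)→(q0,1,right)
state=q0 head=-1 tape=01[0]111_   (q0,0)→(q3,1,left)
state=q3 head=-2 tape=0[1]1111_   (q3,1)→(q4,0,left)
state=q4 head=-3 tape=[0]01111_   (q4,0)→(q4,1,right)
state=q4 head=-2 tape=1[0]1111_   (q4,0)→(q4,1,right)
state=q4 head=-1 tape=11[1]111_   (q4,1)→(q0,1,right)
state=q0 head=0 tape=111[1]11_   (q0,1)→(q2,1,left)
state=q2 head=-1 tape=11[1]111_   (q2,1)→(q2,1,right)
state=q2 head=0 tape=111[1]11_   (q2,1)→(q2,1,right)
state=q2 head=1 tape=1111[1]1_   (q2,1)→(q2,1,right)
state=q2 head=2 tape=11111[1]_   (q2,1)→(q2,1,right)
state=q2 head=3 tape=111111[_]
At halt the head is at cell 3.

3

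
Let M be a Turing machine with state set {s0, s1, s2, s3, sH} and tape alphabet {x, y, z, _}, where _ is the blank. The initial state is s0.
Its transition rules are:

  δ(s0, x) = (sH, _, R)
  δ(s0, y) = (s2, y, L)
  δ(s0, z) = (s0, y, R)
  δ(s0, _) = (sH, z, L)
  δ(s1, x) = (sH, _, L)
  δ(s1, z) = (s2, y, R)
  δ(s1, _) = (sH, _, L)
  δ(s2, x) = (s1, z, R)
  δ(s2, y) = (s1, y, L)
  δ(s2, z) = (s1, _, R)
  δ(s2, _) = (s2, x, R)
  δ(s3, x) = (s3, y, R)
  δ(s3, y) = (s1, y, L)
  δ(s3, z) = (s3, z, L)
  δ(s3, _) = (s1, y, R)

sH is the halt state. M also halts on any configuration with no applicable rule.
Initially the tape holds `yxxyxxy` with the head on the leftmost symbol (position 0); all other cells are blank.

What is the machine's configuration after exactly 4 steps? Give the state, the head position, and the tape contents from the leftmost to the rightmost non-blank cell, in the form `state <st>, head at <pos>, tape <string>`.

state sH, head at -2, tape yxxyxxy

state=s0 head=0 tape=__[y]xxyxxy   (s0,y)→(s2,y,L)
state=s2 head=-1 tape=_[_]yxxyxxy   (s2,_)→(s2,x,R)
state=s2 head=0 tape=_x[y]xxyxxy   (s2,y)→(s1,y,L)
state=s1 head=-1 tape=_[x]yxxyxxy   (s1,x)→(sH,_,L)
state=sH head=-2 tape=[_]_yxxyxxy
After 4 steps: state sH, head at -2, tape yxxyxxy.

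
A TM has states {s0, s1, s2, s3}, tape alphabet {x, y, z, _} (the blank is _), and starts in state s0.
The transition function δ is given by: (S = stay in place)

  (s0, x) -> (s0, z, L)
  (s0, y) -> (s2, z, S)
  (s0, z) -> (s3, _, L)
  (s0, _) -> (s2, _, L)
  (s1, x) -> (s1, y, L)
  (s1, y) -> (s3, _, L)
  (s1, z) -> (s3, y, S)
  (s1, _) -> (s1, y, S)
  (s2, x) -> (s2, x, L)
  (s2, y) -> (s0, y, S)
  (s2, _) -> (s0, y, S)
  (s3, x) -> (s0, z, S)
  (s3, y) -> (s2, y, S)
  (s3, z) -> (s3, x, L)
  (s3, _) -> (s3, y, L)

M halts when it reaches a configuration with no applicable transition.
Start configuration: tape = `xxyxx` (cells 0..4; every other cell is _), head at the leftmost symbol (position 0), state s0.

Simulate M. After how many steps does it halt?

s0 | __[x]xyxx   read x → write z, move L, go to s0
s0 | _[_]zxyxx   read _ → write _, move L, go to s2
s2 | [_]_zxyxx   read _ → write y, move S, go to s0
s0 | [y]_zxyxx   read y → write z, move S, go to s2
s2 | [z]_zxyxx
M halts after 4 transitions.

4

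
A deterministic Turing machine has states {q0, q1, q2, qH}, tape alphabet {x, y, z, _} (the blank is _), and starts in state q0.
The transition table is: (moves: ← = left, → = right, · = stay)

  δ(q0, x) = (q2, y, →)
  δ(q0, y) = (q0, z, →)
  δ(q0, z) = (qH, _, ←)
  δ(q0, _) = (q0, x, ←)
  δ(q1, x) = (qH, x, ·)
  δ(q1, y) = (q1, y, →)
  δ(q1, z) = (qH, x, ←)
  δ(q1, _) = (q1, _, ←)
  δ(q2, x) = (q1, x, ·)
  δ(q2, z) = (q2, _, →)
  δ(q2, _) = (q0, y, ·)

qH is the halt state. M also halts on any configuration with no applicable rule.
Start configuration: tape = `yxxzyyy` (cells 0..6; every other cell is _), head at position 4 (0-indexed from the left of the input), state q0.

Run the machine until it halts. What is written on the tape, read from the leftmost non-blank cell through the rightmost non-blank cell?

q0 | yxxz[y]yy_   read y → write z, move →, go to q0
q0 | yxxzz[y]y_   read y → write z, move →, go to q0
q0 | yxxzzz[y]_   read y → write z, move →, go to q0
q0 | yxxzzzz[_]   read _ → write x, move ←, go to q0
q0 | yxxzzz[z]x   read z → write _, move ←, go to qH
qH | yxxzz[z]_x
The non-blank tape span at halt is yxxzzz_x.

yxxzzz_x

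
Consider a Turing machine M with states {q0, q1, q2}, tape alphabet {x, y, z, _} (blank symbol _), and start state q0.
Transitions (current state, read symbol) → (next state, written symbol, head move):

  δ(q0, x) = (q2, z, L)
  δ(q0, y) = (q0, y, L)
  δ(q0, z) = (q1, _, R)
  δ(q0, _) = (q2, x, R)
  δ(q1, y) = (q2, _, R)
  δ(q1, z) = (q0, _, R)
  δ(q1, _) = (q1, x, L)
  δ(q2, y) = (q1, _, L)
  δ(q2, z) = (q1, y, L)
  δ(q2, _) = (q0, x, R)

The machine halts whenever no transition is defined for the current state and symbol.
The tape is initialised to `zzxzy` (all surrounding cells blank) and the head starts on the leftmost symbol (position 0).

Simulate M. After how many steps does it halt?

q0 | [z]zxzy   read z → write _, move R, go to q1
q1 | _[z]xzy   read z → write _, move R, go to q0
q0 | __[x]zy   read x → write z, move L, go to q2
q2 | _[_]zzy   read _ → write x, move R, go to q0
q0 | _x[z]zy   read z → write _, move R, go to q1
q1 | _x_[z]y   read z → write _, move R, go to q0
q0 | _x__[y]   read y → write y, move L, go to q0
q0 | _x_[_]y   read _ → write x, move R, go to q2
q2 | _x_x[y]   read y → write _, move L, go to q1
q1 | _x_[x]_
M halts after 9 transitions.

9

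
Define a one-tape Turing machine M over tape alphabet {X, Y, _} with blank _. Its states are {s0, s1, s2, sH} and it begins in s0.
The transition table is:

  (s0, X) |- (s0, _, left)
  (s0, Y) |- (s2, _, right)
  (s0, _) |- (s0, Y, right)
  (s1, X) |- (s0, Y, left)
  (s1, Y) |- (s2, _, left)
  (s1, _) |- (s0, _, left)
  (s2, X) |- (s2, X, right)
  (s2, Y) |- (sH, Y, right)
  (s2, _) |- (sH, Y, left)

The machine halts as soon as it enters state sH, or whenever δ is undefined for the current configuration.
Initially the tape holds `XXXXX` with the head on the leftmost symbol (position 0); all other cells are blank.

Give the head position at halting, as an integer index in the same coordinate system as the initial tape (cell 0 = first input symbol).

0

state=s0 head=0 tape=_[X]XXXX   (s0,X)→(s0,_,left)
state=s0 head=-1 tape=[_]_XXXX   (s0,_)→(s0,Y,right)
state=s0 head=0 tape=Y[_]XXXX   (s0,_)→(s0,Y,right)
state=s0 head=1 tape=YY[X]XXX   (s0,X)→(s0,_,left)
state=s0 head=0 tape=Y[Y]_XXX   (s0,Y)→(s2,_,right)
state=s2 head=1 tape=Y_[_]XXX   (s2,_)→(sH,Y,left)
state=sH head=0 tape=Y[_]YXXX
At halt the head is at cell 0.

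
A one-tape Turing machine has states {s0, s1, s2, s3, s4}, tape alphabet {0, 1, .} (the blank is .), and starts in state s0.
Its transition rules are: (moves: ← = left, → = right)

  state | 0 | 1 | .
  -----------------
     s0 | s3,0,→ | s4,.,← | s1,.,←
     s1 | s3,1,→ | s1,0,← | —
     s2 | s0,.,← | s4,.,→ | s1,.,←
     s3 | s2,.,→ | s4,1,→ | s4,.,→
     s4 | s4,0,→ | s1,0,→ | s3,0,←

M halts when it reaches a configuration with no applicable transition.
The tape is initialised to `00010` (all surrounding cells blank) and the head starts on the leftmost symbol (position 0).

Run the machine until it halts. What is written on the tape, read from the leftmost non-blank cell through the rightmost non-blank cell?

s0 | [0]0010...   read 0 → write 0, move →, go to s3
s3 | 0[0]010...   read 0 → write ., move →, go to s2
s2 | 0.[0]10...   read 0 → write ., move ←, go to s0
s0 | 0[.].10...   read . → write ., move ←, go to s1
s1 | [0]..10...   read 0 → write 1, move →, go to s3
s3 | 1[.].10...   read . → write ., move →, go to s4
s4 | 1.[.]10...   read . → write 0, move ←, go to s3
s3 | 1[.]010...   read . → write ., move →, go to s4
s4 | 1.[0]10...   read 0 → write 0, move →, go to s4
s4 | 1.0[1]0...   read 1 → write 0, move →, go to s1
s1 | 1.00[0]...   read 0 → write 1, move →, go to s3
s3 | 1.001[.]..   read . → write ., move →, go to s4
s4 | 1.001.[.].   read . → write 0, move ←, go to s3
s3 | 1.001[.]0.   read . → write ., move →, go to s4
s4 | 1.001.[0].   read 0 → write 0, move →, go to s4
s4 | 1.001.0[.]   read . → write 0, move ←, go to s3
s3 | 1.001.[0]0   read 0 → write ., move →, go to s2
s2 | 1.001..[0]   read 0 → write ., move ←, go to s0
s0 | 1.001.[.].   read . → write ., move ←, go to s1
s1 | 1.001[.]..
The non-blank tape span at halt is 1.001.

1.001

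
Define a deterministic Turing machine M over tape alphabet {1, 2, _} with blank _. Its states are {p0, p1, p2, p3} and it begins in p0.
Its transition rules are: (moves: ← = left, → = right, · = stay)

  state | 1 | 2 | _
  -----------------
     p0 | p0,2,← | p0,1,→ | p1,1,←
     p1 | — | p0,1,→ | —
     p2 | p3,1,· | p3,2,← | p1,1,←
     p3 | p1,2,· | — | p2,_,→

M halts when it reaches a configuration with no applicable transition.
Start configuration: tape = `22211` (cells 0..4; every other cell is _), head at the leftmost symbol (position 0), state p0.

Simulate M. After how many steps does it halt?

state=p0 head=0 tape=__[2]2211   (p0,2)→(p0,1,→)
state=p0 head=1 tape=__1[2]211   (p0,2)→(p0,1,→)
state=p0 head=2 tape=__11[2]11   (p0,2)→(p0,1,→)
state=p0 head=3 tape=__111[1]1   (p0,1)→(p0,2,←)
state=p0 head=2 tape=__11[1]21   (p0,1)→(p0,2,←)
state=p0 head=1 tape=__1[1]221   (p0,1)→(p0,2,←)
state=p0 head=0 tape=__[1]2221   (p0,1)→(p0,2,←)
state=p0 head=-1 tape=_[_]22221   (p0,_)→(p1,1,←)
state=p1 head=-2 tape=[_]122221
M halts after 8 transitions.

8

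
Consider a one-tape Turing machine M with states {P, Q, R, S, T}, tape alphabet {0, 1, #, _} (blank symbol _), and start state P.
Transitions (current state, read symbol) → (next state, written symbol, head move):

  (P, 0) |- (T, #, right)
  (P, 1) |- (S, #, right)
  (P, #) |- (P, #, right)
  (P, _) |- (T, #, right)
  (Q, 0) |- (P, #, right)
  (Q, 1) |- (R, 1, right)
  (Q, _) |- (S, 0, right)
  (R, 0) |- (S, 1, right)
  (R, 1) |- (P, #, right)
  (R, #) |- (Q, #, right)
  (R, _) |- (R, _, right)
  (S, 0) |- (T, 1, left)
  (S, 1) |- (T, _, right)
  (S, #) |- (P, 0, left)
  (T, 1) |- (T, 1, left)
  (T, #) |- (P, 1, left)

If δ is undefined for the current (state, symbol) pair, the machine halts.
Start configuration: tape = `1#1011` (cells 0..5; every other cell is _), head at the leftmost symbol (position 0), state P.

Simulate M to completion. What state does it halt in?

T

P | [1]#1011   read 1 → write #, move right, go to S
S | #[#]1011   read # → write 0, move left, go to P
P | [#]01011   read # → write #, move right, go to P
P | #[0]1011   read 0 → write #, move right, go to T
T | ##[1]011   read 1 → write 1, move left, go to T
T | #[#]1011   read # → write 1, move left, go to P
P | [#]11011   read # → write #, move right, go to P
P | #[1]1011   read 1 → write #, move right, go to S
S | ##[1]011   read 1 → write _, move right, go to T
T | ##_[0]11
No transition is defined for (T, 0); M halts in state T.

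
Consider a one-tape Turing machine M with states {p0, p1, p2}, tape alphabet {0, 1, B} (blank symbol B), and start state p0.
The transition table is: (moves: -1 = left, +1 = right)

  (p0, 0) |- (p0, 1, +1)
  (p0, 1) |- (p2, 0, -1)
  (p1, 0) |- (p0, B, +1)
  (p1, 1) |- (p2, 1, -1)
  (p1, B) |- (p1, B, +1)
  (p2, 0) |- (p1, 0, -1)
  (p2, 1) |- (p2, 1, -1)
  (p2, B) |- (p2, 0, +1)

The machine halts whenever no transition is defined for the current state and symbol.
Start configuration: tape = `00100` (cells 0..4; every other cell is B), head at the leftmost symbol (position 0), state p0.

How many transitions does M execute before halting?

state=p0 head=0 tape=BB[0]0100B   (p0,0)→(p0,1,+1)
state=p0 head=1 tape=BB1[0]100B   (p0,0)→(p0,1,+1)
state=p0 head=2 tape=BB11[1]00B   (p0,1)→(p2,0,-1)
state=p2 head=1 tape=BB1[1]000B   (p2,1)→(p2,1,-1)
state=p2 head=0 tape=BB[1]1000B   (p2,1)→(p2,1,-1)
state=p2 head=-1 tape=B[B]11000B   (p2,B)→(p2,0,+1)
state=p2 head=0 tape=B0[1]1000B   (p2,1)→(p2,1,-1)
state=p2 head=-1 tape=B[0]11000B   (p2,0)→(p1,0,-1)
state=p1 head=-2 tape=[B]011000B   (p1,B)→(p1,B,+1)
state=p1 head=-1 tape=B[0]11000B   (p1,0)→(p0,B,+1)
state=p0 head=0 tape=BB[1]1000B   (p0,1)→(p2,0,-1)
state=p2 head=-1 tape=B[B]01000B   (p2,B)→(p2,0,+1)
state=p2 head=0 tape=B0[0]1000B   (p2,0)→(p1,0,-1)
state=p1 head=-1 tape=B[0]01000B   (p1,0)→(p0,B,+1)
state=p0 head=0 tape=BB[0]1000B   (p0,0)→(p0,1,+1)
state=p0 head=1 tape=BB1[1]000B   (p0,1)→(p2,0,-1)
state=p2 head=0 tape=BB[1]0000B   (p2,1)→(p2,1,-1)
state=p2 head=-1 tape=B[B]10000B   (p2,B)→(p2,0,+1)
state=p2 head=0 tape=B0[1]0000B   (p2,1)→(p2,1,-1)
state=p2 head=-1 tape=B[0]10000B   (p2,0)→(p1,0,-1)
state=p1 head=-2 tape=[B]010000B   (p1,B)→(p1,B,+1)
state=p1 head=-1 tape=B[0]10000B   (p1,0)→(p0,B,+1)
state=p0 head=0 tape=BB[1]0000B   (p0,1)→(p2,0,-1)
state=p2 head=-1 tape=B[B]00000B   (p2,B)→(p2,0,+1)
state=p2 head=0 tape=B0[0]0000B   (p2,0)→(p1,0,-1)
state=p1 head=-1 tape=B[0]00000B   (p1,0)→(p0,B,+1)
state=p0 head=0 tape=BB[0]0000B   (p0,0)→(p0,1,+1)
state=p0 head=1 tape=BB1[0]000B   (p0,0)→(p0,1,+1)
state=p0 head=2 tape=BB11[0]00B   (p0,0)→(p0,1,+1)
state=p0 head=3 tape=BB111[0]0B   (p0,0)→(p0,1,+1)
state=p0 head=4 tape=BB1111[0]B   (p0,0)→(p0,1,+1)
state=p0 head=5 tape=BB11111[B]
M halts after 31 transitions.

31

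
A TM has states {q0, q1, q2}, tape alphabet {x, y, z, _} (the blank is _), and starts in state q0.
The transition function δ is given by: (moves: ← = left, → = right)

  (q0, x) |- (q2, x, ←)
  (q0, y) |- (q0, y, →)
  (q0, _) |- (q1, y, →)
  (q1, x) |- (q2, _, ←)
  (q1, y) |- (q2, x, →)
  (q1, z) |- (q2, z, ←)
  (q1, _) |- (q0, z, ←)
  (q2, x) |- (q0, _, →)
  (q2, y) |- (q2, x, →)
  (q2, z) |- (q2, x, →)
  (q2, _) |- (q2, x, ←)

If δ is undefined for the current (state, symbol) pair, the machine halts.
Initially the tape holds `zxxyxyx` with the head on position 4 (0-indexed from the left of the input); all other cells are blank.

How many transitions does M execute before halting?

state=q0 head=4 tape=zxxy[x]yx__   (q0,x)→(q2,x,←)
state=q2 head=3 tape=zxx[y]xyx__   (q2,y)→(q2,x,→)
state=q2 head=4 tape=zxxx[x]yx__   (q2,x)→(q0,_,→)
state=q0 head=5 tape=zxxx_[y]x__   (q0,y)→(q0,y,→)
state=q0 head=6 tape=zxxx_y[x]__   (q0,x)→(q2,x,←)
state=q2 head=5 tape=zxxx_[y]x__   (q2,y)→(q2,x,→)
state=q2 head=6 tape=zxxx_x[x]__   (q2,x)→(q0,_,→)
state=q0 head=7 tape=zxxx_x_[_]_   (q0,_)→(q1,y,→)
state=q1 head=8 tape=zxxx_x_y[_]   (q1,_)→(q0,z,←)
state=q0 head=7 tape=zxxx_x_[y]z   (q0,y)→(q0,y,→)
state=q0 head=8 tape=zxxx_x_y[z]
M halts after 10 transitions.

10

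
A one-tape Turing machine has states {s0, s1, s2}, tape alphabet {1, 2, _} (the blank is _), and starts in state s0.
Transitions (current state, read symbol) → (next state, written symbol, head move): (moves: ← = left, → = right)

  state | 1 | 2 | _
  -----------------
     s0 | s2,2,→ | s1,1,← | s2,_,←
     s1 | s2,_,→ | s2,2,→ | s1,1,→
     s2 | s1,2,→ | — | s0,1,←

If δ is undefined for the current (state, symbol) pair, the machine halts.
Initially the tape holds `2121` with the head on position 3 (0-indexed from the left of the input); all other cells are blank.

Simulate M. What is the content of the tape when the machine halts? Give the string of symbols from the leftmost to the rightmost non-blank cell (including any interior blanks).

state=s0 head=3 tape=212[1]__   (s0,1)→(s2,2,→)
state=s2 head=4 tape=2122[_]_   (s2,_)→(s0,1,←)
state=s0 head=3 tape=212[2]1_   (s0,2)→(s1,1,←)
state=s1 head=2 tape=21[2]11_   (s1,2)→(s2,2,→)
state=s2 head=3 tape=212[1]1_   (s2,1)→(s1,2,→)
state=s1 head=4 tape=2122[1]_   (s1,1)→(s2,_,→)
state=s2 head=5 tape=2122_[_]   (s2,_)→(s0,1,←)
state=s0 head=4 tape=2122[_]1   (s0,_)→(s2,_,←)
state=s2 head=3 tape=212[2]_1
The non-blank tape span at halt is 2122_1.

2122_1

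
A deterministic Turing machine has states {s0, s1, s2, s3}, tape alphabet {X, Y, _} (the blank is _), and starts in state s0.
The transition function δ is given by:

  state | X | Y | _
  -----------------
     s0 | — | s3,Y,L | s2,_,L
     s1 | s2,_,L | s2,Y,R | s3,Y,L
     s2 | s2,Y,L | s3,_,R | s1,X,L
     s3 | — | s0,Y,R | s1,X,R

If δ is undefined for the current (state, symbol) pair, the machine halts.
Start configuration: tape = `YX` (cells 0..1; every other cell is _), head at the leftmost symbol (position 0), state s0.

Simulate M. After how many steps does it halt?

10

s0 | _[Y]X__   read Y → write Y, move L, go to s3
s3 | [_]YX__   read _ → write X, move R, go to s1
s1 | X[Y]X__   read Y → write Y, move R, go to s2
s2 | XY[X]__   read X → write Y, move L, go to s2
s2 | X[Y]Y__   read Y → write _, move R, go to s3
s3 | X_[Y]__   read Y → write Y, move R, go to s0
s0 | X_Y[_]_   read _ → write _, move L, go to s2
s2 | X_[Y]__   read Y → write _, move R, go to s3
s3 | X__[_]_   read _ → write X, move R, go to s1
s1 | X__X[_]   read _ → write Y, move L, go to s3
s3 | X__[X]Y
M halts after 10 transitions.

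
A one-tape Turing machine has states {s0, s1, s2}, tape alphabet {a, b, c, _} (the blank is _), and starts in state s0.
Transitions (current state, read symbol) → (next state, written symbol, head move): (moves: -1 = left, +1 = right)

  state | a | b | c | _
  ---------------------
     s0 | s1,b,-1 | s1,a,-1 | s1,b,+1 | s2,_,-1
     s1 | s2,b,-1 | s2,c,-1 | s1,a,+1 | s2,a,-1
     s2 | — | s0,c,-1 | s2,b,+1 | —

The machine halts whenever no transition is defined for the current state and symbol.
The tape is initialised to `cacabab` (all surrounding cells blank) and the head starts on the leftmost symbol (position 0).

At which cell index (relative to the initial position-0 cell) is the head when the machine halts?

s0 | __[c]acabab   read c → write b, move +1, go to s1
s1 | __b[a]cabab   read a → write b, move -1, go to s2
s2 | __[b]bcabab   read b → write c, move -1, go to s0
s0 | _[_]cbcabab   read _ → write _, move -1, go to s2
s2 | [_]_cbcabab
At halt the head is at cell -2.

-2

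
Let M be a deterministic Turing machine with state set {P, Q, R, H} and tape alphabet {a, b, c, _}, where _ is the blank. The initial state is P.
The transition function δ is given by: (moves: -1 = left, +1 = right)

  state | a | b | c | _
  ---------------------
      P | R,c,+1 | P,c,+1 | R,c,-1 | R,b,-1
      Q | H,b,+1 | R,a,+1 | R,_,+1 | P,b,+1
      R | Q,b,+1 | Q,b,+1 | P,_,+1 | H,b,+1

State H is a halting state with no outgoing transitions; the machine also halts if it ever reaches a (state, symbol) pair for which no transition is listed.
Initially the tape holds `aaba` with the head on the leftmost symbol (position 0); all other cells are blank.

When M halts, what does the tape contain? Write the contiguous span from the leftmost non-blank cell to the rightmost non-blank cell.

cbabbab

P | [a]aba____   read a → write c, move +1, go to R
R | c[a]ba____   read a → write b, move +1, go to Q
Q | cb[b]a____   read b → write a, move +1, go to R
R | cba[a]____   read a → write b, move +1, go to Q
Q | cbab[_]___   read _ → write b, move +1, go to P
P | cbabb[_]__   read _ → write b, move -1, go to R
R | cbab[b]b__   read b → write b, move +1, go to Q
Q | cbabb[b]__   read b → write a, move +1, go to R
R | cbabba[_]_   read _ → write b, move +1, go to H
H | cbabbab[_]
The non-blank tape span at halt is cbabbab.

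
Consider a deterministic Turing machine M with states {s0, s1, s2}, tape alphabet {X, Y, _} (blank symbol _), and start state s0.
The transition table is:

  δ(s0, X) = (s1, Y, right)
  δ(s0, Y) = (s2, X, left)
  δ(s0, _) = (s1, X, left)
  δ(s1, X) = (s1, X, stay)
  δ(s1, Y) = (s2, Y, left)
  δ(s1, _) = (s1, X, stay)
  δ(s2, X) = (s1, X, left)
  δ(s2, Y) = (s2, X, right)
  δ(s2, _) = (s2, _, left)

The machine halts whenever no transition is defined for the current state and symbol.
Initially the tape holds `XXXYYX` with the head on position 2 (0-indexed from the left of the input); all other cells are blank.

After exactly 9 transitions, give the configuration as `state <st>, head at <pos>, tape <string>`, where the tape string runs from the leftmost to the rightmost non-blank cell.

s0 | XX[X]YYX   read X → write Y, move right, go to s1
s1 | XXY[Y]YX   read Y → write Y, move left, go to s2
s2 | XX[Y]YYX   read Y → write X, move right, go to s2
s2 | XXX[Y]YX   read Y → write X, move right, go to s2
s2 | XXXX[Y]X   read Y → write X, move right, go to s2
s2 | XXXXX[X]   read X → write X, move left, go to s1
s1 | XXXX[X]X   read X → write X, move stay, go to s1
s1 | XXXX[X]X   read X → write X, move stay, go to s1
s1 | XXXX[X]X   read X → write X, move stay, go to s1
s1 | XXXX[X]X
After 9 steps: state s1, head at 4, tape XXXXXX.

state s1, head at 4, tape XXXXXX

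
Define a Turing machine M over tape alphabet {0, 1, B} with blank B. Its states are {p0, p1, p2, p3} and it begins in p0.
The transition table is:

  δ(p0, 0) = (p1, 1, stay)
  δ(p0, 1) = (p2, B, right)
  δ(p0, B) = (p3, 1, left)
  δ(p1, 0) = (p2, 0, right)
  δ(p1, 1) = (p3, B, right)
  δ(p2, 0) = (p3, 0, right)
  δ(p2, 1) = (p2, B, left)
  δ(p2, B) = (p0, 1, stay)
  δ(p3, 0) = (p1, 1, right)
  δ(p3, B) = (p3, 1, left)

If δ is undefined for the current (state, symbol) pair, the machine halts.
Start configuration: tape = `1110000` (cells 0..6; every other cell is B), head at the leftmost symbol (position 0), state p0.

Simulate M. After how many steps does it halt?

20

state=p0 head=0 tape=[1]110000BB   (p0,1)→(p2,B,right)
state=p2 head=1 tape=B[1]10000BB   (p2,1)→(p2,B,left)
state=p2 head=0 tape=[B]B10000BB   (p2,B)→(p0,1,stay)
state=p0 head=0 tape=[1]B10000BB   (p0,1)→(p2,B,right)
state=p2 head=1 tape=B[B]10000BB   (p2,B)→(p0,1,stay)
state=p0 head=1 tape=B[1]10000BB   (p0,1)→(p2,B,right)
state=p2 head=2 tape=BB[1]0000BB   (p2,1)→(p2,B,left)
state=p2 head=1 tape=B[B]B0000BB   (p2,B)→(p0,1,stay)
state=p0 head=1 tape=B[1]B0000BB   (p0,1)→(p2,B,right)
state=p2 head=2 tape=BB[B]0000BB   (p2,B)→(p0,1,stay)
state=p0 head=2 tape=BB[1]0000BB   (p0,1)→(p2,B,right)
state=p2 head=3 tape=BBB[0]000BB   (p2,0)→(p3,0,right)
state=p3 head=4 tape=BBB0[0]00BB   (p3,0)→(p1,1,right)
state=p1 head=5 tape=BBB01[0]0BB   (p1,0)→(p2,0,right)
state=p2 head=6 tape=BBB010[0]BB   (p2,0)→(p3,0,right)
state=p3 head=7 tape=BBB0100[B]B   (p3,B)→(p3,1,left)
state=p3 head=6 tape=BBB010[0]1B   (p3,0)→(p1,1,right)
state=p1 head=7 tape=BBB0101[1]B   (p1,1)→(p3,B,right)
state=p3 head=8 tape=BBB0101B[B]   (p3,B)→(p3,1,left)
state=p3 head=7 tape=BBB0101[B]1   (p3,B)→(p3,1,left)
state=p3 head=6 tape=BBB010[1]11
M halts after 20 transitions.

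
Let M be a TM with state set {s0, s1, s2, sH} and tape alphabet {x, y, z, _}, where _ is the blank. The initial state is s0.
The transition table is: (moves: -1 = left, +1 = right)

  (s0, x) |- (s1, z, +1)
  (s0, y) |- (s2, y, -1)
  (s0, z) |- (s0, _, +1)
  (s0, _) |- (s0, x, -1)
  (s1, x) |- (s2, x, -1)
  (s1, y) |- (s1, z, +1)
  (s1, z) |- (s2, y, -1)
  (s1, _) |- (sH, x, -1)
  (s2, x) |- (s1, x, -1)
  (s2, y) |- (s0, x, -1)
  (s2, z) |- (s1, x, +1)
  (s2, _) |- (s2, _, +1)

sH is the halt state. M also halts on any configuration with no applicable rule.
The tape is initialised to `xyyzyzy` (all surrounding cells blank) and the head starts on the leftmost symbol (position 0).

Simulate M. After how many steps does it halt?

12

s0 | [x]yyzyzy_   read x → write z, move +1, go to s1
s1 | z[y]yzyzy_   read y → write z, move +1, go to s1
s1 | zz[y]zyzy_   read y → write z, move +1, go to s1
s1 | zzz[z]yzy_   read z → write y, move -1, go to s2
s2 | zz[z]yyzy_   read z → write x, move +1, go to s1
s1 | zzx[y]yzy_   read y → write z, move +1, go to s1
s1 | zzxz[y]zy_   read y → write z, move +1, go to s1
s1 | zzxzz[z]y_   read z → write y, move -1, go to s2
s2 | zzxz[z]yy_   read z → write x, move +1, go to s1
s1 | zzxzx[y]y_   read y → write z, move +1, go to s1
s1 | zzxzxz[y]_   read y → write z, move +1, go to s1
s1 | zzxzxzz[_]   read _ → write x, move -1, go to sH
sH | zzxzxz[z]x
M halts after 12 transitions.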